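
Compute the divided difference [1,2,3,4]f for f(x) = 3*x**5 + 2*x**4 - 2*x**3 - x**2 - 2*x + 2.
213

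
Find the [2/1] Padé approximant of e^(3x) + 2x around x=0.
(-x**2/2 + 4*x + 1)/(1 - x)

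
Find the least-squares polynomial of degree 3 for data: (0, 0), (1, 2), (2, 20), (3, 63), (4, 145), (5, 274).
-1/126 + (-209/108)x + (281/126)x² + (197/108)x³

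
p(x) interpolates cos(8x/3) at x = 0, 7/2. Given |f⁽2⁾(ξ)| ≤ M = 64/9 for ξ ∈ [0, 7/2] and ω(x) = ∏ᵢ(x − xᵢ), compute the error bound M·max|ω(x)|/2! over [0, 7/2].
98/9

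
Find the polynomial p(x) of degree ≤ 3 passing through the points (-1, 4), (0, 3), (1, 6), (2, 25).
2*x**3 + 2*x**2 - x + 3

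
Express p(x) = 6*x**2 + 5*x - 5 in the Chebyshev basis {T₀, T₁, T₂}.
(-2)T₀ + (5)T₁ + (3)T₂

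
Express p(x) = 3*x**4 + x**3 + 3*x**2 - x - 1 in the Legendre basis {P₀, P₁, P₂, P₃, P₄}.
(3/5)P₀ + (-2/5)P₁ + (26/7)P₂ + (2/5)P₃ + (24/35)P₄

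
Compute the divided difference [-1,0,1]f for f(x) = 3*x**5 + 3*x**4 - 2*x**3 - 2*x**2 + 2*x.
1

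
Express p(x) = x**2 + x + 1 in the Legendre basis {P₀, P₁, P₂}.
(4/3)P₀ + P₁ + (2/3)P₂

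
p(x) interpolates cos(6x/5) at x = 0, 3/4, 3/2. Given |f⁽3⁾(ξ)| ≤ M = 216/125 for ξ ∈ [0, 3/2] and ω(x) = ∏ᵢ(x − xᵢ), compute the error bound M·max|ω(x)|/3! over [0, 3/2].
27*sqrt(3)/1000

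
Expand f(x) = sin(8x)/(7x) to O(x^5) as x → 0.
8/7 - 256*x**2/21 + 4096*x**4/105 + O(x**5)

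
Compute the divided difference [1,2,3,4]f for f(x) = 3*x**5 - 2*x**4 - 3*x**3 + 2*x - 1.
172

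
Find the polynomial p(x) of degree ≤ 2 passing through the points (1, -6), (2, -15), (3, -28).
-2*x**2 - 3*x - 1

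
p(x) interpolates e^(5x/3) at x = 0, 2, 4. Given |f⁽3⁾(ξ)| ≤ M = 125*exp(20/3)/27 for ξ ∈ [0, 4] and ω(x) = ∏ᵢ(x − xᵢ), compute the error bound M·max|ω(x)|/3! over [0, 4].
1000*sqrt(3)*exp(20/3)/729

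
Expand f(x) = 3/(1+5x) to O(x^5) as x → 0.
3 - 15*x + 75*x**2 - 375*x**3 + 1875*x**4 + O(x**5)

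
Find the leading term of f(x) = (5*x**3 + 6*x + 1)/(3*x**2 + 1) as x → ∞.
5*x/3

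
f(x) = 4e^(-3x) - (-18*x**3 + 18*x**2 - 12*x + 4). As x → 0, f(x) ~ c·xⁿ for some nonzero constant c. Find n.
4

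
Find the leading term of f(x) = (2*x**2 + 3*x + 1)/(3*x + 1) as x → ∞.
2*x/3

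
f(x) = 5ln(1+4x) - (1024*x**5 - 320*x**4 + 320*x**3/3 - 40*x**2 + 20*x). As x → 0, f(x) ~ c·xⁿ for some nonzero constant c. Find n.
6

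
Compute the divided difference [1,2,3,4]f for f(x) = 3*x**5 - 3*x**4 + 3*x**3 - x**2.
168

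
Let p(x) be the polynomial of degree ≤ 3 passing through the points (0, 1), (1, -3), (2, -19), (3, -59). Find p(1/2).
-1/4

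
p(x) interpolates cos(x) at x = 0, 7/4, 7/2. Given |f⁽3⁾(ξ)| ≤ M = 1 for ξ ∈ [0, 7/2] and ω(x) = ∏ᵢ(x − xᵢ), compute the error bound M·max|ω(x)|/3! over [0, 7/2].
343*sqrt(3)/1728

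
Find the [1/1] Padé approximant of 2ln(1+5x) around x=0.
10*x/(5*x/2 + 1)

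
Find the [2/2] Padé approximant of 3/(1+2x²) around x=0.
3/(2*x**2 + 1)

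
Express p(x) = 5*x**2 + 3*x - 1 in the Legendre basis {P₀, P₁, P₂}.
(2/3)P₀ + (3)P₁ + (10/3)P₂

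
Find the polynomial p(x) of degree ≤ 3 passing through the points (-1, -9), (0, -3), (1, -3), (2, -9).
-3*x**2 + 3*x - 3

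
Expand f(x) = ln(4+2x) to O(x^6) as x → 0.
log(4) + x/2 - x**2/8 + x**3/24 - x**4/64 + x**5/160 + O(x**6)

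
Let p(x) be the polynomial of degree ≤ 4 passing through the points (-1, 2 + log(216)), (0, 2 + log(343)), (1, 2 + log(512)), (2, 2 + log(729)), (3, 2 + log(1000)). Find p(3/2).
2 + log(576*15**(113/128)*2**(9/32)*7**(17/32)/35)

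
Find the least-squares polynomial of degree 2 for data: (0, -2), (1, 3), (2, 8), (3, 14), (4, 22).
-9/5 + (39/10)x + (1/2)x²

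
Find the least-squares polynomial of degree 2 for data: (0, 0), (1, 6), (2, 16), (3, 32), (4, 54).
8/35 + (89/35)x + (19/7)x²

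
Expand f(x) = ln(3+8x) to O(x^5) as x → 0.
log(3) + 8*x/3 - 32*x**2/9 + 512*x**3/81 - 1024*x**4/81 + O(x**5)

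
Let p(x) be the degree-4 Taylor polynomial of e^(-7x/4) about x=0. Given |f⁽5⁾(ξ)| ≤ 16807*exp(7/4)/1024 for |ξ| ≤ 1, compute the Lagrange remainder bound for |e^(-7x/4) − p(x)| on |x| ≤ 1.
16807*exp(7/4)/122880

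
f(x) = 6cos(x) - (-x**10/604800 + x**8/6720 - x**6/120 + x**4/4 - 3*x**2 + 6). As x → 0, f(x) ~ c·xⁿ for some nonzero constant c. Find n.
12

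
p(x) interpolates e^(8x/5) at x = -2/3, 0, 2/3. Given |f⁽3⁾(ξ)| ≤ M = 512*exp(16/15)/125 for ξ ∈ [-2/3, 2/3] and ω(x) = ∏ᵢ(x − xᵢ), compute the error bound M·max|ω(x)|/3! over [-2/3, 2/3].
4096*sqrt(3)*exp(16/15)/91125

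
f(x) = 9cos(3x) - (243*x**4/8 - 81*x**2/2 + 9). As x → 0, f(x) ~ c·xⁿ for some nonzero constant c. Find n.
6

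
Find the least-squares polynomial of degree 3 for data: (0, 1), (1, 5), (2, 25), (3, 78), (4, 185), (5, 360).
67/63 + (677/378)x + (-239/252)x² + (323/108)x³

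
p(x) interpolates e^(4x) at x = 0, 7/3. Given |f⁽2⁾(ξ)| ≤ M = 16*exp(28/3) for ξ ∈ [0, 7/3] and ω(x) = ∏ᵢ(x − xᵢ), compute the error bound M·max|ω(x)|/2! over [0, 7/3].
98*exp(28/3)/9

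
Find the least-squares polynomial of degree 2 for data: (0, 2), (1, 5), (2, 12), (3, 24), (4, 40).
71/35 + (9/14)x + (31/14)x²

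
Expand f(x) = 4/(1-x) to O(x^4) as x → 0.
4 + 4*x + 4*x**2 + 4*x**3 + O(x**4)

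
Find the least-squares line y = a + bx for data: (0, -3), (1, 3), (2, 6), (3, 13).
a = -29/10, b = 51/10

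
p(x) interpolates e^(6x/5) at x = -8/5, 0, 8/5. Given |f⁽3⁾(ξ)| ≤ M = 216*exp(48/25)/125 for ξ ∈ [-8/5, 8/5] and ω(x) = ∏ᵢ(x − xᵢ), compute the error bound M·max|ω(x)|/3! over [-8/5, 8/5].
4096*sqrt(3)*exp(48/25)/15625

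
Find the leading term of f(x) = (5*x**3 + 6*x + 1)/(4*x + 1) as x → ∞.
5*x**2/4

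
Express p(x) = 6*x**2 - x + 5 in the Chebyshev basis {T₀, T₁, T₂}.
(8)T₀ - T₁ + (3)T₂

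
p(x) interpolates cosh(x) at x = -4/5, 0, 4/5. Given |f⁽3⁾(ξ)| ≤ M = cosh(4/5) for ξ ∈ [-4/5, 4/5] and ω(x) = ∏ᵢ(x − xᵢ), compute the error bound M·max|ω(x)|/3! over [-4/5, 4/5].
64*sqrt(3)*cosh(4/5)/3375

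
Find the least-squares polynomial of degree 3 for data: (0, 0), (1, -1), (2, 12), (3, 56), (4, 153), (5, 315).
5/42 + (-653/252)x + (-73/42)x² + (107/36)x³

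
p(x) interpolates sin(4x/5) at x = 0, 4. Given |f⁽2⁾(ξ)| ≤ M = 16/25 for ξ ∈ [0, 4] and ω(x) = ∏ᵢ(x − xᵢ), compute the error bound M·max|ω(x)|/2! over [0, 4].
32/25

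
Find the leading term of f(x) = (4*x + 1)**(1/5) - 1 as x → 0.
4*x/5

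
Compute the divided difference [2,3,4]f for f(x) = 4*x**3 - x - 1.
36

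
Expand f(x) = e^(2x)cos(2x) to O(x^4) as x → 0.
1 + 2*x - 8*x**3/3 + O(x**4)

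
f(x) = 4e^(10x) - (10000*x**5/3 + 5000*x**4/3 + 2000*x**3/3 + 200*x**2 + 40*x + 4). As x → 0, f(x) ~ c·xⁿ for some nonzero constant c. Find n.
6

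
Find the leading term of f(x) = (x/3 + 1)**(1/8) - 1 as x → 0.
x/24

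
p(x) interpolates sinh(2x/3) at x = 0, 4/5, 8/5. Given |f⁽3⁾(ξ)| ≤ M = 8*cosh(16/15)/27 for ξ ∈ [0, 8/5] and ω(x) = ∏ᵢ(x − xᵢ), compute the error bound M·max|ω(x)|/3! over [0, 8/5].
512*sqrt(3)*cosh(16/15)/91125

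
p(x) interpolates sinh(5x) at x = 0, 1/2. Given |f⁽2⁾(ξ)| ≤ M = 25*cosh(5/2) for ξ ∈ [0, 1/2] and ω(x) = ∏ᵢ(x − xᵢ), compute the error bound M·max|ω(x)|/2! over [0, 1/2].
25*cosh(5/2)/32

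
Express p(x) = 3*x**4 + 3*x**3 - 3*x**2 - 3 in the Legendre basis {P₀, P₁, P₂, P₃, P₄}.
(-17/5)P₀ + (9/5)P₁ + (-2/7)P₂ + (6/5)P₃ + (24/35)P₄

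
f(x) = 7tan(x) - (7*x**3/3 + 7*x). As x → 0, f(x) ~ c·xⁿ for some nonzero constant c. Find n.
5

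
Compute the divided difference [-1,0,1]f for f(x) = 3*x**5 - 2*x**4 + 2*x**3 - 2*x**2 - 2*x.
-4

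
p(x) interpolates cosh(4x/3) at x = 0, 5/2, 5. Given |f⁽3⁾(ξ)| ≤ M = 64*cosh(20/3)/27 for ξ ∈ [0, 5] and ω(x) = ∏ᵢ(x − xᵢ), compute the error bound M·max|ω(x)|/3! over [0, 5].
1000*sqrt(3)*cosh(20/3)/729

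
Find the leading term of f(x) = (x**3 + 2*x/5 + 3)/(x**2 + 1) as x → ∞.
x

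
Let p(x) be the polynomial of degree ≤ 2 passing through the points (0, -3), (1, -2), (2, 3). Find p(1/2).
-3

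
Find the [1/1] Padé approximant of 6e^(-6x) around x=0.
(6 - 18*x)/(3*x + 1)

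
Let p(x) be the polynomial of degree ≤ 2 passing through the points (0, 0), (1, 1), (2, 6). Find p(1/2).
0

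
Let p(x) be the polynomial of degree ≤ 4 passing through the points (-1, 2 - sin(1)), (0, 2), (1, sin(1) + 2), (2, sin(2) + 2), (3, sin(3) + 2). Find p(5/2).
-65*sin(1)/128 + 35*sin(3)/128 + 35*sin(2)/32 + 2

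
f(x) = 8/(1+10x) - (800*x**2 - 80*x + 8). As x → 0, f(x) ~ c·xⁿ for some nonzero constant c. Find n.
3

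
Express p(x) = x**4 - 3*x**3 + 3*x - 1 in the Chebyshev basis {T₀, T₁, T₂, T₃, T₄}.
(-5/8)T₀ + (3/4)T₁ + (1/2)T₂ + (-3/4)T₃ + (1/8)T₄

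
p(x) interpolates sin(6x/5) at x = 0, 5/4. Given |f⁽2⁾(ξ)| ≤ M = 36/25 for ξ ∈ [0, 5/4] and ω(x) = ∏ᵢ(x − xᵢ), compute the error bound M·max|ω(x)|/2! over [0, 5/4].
9/32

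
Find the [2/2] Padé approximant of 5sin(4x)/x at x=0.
(20 - 112*x**2/3)/(4*x**2/5 + 1)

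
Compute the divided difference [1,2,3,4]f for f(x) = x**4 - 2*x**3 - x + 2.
8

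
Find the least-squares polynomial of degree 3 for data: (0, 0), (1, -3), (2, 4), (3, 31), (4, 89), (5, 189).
-5/126 + (-3067/756)x + (-71/126)x² + (193/108)x³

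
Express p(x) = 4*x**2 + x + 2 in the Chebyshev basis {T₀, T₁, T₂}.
(4)T₀ + T₁ + (2)T₂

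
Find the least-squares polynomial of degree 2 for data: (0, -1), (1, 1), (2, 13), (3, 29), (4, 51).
-53/35 + (22/35)x + (22/7)x²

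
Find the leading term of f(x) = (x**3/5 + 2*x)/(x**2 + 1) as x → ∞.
x/5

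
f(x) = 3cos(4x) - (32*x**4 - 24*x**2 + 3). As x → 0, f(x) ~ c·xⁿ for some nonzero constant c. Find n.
6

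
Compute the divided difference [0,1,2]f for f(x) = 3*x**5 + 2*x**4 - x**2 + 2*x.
58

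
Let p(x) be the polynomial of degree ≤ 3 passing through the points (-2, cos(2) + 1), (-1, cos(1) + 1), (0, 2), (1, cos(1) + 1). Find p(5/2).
-173/16 - 35*cos(2)/16 + 15*cos(1)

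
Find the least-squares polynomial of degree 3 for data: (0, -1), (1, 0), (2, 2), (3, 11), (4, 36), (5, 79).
-113/126 + (1523/756)x + (-601/252)x² + (28/27)x³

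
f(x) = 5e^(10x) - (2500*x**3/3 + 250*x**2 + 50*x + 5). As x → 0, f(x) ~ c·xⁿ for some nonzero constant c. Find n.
4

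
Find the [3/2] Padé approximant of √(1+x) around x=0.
(x**3/32 + 9*x**2/16 + 3*x/2 + 1)/(3*x**2/16 + x + 1)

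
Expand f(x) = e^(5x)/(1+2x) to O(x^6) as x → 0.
1 + 3*x + 13*x**2/2 + 47*x**3/6 + 83*x**4/8 + 127*x**5/24 + O(x**6)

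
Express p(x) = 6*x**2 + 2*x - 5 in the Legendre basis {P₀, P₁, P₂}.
(-3)P₀ + (2)P₁ + (4)P₂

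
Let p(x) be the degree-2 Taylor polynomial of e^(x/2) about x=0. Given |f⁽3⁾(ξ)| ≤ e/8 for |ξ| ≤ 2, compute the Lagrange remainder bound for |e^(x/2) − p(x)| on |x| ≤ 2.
e/6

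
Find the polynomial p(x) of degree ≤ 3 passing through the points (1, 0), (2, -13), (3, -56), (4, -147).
-3*x**3 + 3*x**2 - x + 1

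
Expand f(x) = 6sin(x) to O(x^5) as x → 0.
6*x - x**3 + O(x**5)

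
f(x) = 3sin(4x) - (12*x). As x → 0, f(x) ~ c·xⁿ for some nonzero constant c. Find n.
3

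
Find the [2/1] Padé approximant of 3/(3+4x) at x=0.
1/(4*x/3 + 1)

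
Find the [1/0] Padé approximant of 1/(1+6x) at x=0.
1 - 6*x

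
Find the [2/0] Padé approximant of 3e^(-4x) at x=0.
24*x**2 - 12*x + 3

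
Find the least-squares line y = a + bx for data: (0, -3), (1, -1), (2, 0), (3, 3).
a = -31/10, b = 19/10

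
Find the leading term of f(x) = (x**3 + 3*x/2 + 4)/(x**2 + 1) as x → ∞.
x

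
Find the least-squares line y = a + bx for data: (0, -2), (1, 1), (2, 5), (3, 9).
a = -23/10, b = 37/10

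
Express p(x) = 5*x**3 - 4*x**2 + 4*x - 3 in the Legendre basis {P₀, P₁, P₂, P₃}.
(-13/3)P₀ + (7)P₁ + (-8/3)P₂ + (2)P₃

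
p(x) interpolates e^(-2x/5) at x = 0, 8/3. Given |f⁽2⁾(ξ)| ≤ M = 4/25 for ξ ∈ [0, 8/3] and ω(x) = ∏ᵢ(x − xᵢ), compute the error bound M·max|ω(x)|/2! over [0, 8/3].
32/225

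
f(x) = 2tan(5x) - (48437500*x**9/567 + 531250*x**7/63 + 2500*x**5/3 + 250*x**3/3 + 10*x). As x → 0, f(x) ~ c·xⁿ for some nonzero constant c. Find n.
11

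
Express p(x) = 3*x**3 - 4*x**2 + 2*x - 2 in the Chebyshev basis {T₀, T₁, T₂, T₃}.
(-4)T₀ + (17/4)T₁ + (-2)T₂ + (3/4)T₃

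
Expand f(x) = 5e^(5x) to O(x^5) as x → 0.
5 + 25*x + 125*x**2/2 + 625*x**3/6 + 3125*x**4/24 + O(x**5)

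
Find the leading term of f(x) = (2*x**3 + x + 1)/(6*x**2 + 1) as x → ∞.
x/3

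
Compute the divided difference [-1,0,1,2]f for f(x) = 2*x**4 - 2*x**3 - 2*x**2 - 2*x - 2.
2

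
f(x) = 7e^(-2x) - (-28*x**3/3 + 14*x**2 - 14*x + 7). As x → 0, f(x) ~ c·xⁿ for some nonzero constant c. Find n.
4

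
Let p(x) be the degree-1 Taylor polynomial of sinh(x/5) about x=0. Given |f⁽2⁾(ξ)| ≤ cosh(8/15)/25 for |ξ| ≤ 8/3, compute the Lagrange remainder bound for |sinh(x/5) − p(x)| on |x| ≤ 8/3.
32*cosh(8/15)/225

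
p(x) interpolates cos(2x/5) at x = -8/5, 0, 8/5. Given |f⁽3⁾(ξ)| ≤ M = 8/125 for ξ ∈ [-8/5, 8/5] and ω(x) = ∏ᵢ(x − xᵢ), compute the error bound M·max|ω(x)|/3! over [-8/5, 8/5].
4096*sqrt(3)/421875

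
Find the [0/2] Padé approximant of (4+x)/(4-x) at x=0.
1/(x**2/8 - x/2 + 1)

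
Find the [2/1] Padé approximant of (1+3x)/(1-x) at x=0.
(3*x + 1)/(1 - x)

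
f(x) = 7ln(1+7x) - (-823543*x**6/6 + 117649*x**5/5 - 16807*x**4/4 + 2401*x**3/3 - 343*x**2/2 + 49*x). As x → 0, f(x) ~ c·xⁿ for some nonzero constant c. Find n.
7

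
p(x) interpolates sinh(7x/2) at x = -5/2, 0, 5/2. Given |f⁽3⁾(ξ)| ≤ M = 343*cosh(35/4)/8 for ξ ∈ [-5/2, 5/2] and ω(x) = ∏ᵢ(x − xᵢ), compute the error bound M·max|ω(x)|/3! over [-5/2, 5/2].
42875*sqrt(3)*cosh(35/4)/1728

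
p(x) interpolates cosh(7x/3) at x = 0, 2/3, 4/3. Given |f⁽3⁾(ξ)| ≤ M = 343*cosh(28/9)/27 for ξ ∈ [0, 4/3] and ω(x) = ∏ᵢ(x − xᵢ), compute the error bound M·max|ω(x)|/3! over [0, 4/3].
2744*sqrt(3)*cosh(28/9)/19683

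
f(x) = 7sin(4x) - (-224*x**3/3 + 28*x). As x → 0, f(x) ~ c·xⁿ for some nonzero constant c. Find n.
5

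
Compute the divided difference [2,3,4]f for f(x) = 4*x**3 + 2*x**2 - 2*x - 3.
38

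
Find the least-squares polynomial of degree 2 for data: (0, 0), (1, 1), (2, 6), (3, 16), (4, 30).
1/35 + (-19/14)x + (31/14)x²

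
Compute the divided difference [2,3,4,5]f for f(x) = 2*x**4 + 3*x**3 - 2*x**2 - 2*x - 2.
31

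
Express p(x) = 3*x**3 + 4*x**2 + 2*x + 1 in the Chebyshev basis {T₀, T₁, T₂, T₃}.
(3)T₀ + (17/4)T₁ + (2)T₂ + (3/4)T₃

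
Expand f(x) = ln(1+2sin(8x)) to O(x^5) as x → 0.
16*x - 128*x**2 + 3584*x**3/3 - 40960*x**4/3 + O(x**5)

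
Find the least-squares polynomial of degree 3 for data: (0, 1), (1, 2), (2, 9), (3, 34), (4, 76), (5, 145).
7/6 + (-577/252)x + (125/84)x² + (17/18)x³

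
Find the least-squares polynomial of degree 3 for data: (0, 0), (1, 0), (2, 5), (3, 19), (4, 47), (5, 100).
-29/126 + (1079/756)x + (-29/18)x² + (115/108)x³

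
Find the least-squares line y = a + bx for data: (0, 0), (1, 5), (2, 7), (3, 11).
a = 1/2, b = 7/2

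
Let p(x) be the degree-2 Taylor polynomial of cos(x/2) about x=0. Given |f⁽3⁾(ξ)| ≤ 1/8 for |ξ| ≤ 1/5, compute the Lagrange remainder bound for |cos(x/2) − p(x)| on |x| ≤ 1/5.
1/6000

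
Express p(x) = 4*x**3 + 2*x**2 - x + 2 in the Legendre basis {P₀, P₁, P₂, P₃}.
(8/3)P₀ + (7/5)P₁ + (4/3)P₂ + (8/5)P₃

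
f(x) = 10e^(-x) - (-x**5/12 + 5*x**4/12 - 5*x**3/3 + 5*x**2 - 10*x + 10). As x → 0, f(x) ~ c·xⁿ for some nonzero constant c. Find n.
6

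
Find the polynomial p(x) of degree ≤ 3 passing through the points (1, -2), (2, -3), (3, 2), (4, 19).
x**3 - 3*x**2 + x - 1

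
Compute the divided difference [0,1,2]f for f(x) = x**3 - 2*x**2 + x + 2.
1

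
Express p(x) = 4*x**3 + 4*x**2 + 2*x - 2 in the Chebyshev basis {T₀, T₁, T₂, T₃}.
(5)T₁ + (2)T₂ + T₃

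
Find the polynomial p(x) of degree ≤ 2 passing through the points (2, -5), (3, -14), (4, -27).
-2*x**2 + x + 1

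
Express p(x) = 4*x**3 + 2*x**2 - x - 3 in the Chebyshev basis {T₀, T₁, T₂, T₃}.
(-2)T₀ + (2)T₁ + T₂ + T₃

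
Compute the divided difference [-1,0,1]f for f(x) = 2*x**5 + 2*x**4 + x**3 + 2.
2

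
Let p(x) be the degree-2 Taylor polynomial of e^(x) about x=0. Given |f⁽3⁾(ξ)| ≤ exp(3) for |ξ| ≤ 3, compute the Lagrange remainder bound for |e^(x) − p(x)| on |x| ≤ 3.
9*exp(3)/2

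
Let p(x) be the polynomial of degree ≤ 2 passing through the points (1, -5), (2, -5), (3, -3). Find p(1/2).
-17/4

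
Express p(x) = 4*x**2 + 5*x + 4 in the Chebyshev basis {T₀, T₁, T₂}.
(6)T₀ + (5)T₁ + (2)T₂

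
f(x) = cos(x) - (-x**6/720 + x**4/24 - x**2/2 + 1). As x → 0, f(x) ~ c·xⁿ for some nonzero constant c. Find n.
8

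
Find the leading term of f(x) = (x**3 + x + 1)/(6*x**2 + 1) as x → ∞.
x/6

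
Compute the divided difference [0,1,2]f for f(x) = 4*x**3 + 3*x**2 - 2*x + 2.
15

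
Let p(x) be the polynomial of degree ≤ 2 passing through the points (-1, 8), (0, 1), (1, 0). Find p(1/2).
-1/4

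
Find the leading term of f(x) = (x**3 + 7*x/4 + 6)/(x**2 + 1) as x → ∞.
x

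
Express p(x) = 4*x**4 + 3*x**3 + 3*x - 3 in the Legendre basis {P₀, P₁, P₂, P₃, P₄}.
(-11/5)P₀ + (24/5)P₁ + (16/7)P₂ + (6/5)P₃ + (32/35)P₄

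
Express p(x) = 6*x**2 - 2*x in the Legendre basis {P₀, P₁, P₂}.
(2)P₀ + (-2)P₁ + (4)P₂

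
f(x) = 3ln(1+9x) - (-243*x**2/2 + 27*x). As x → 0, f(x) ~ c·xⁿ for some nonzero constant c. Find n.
3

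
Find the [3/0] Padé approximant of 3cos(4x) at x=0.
3 - 24*x**2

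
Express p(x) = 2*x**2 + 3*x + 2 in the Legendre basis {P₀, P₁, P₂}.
(8/3)P₀ + (3)P₁ + (4/3)P₂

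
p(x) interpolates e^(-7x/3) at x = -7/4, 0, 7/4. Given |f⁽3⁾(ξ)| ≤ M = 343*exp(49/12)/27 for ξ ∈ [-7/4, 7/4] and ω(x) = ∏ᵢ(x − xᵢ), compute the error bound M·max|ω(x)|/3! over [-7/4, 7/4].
117649*sqrt(3)*exp(49/12)/46656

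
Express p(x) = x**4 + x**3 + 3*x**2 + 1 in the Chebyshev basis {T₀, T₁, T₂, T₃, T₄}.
(23/8)T₀ + (3/4)T₁ + (2)T₂ + (1/4)T₃ + (1/8)T₄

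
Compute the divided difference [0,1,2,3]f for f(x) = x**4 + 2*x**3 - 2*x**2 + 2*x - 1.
8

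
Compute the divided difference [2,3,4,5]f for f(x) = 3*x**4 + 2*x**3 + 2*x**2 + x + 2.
44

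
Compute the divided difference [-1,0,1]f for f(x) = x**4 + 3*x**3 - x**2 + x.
0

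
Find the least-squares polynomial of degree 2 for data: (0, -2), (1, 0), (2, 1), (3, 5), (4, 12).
-54/35 + (-29/70)x + (13/14)x²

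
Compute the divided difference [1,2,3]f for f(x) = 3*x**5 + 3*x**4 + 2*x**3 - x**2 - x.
356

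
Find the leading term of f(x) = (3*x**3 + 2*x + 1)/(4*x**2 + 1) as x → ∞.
3*x/4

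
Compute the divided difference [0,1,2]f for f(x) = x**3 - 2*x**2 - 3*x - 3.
1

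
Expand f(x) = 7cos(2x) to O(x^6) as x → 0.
7 - 14*x**2 + 14*x**4/3 + O(x**6)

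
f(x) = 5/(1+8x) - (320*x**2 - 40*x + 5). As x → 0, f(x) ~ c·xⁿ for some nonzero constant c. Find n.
3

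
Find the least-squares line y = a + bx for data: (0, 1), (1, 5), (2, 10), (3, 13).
a = 11/10, b = 41/10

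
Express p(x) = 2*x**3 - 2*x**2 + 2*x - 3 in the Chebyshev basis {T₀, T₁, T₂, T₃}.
(-4)T₀ + (7/2)T₁ - T₂ + (1/2)T₃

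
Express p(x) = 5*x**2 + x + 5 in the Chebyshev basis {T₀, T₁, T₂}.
(15/2)T₀ + T₁ + (5/2)T₂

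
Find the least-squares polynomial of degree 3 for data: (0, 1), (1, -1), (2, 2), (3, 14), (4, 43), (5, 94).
59/63 + (-325/189)x + (-247/252)x² + (109/108)x³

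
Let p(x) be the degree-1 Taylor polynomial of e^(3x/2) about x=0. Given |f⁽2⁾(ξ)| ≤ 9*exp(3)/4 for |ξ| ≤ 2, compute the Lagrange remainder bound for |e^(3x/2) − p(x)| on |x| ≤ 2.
9*exp(3)/2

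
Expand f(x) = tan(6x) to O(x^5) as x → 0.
6*x + 72*x**3 + O(x**5)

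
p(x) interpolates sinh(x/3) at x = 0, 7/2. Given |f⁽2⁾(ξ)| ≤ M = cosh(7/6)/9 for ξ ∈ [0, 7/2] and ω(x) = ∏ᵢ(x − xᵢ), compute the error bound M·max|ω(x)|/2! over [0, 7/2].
49*cosh(7/6)/288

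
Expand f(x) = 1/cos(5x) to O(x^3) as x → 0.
1 + 25*x**2/2 + O(x**3)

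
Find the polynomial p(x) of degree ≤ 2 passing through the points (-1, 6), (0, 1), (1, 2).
3*x**2 - 2*x + 1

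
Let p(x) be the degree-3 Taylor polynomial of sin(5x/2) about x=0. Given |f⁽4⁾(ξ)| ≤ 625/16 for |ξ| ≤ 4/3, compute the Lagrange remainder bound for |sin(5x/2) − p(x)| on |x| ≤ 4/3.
1250/243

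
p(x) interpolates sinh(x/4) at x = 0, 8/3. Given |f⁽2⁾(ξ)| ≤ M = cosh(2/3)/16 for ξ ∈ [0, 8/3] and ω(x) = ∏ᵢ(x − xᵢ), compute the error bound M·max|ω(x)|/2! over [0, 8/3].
cosh(2/3)/18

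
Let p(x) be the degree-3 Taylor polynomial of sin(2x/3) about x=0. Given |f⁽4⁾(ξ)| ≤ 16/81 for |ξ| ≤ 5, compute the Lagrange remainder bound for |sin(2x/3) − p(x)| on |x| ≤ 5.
1250/243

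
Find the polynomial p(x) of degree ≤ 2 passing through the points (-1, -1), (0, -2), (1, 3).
3*x**2 + 2*x - 2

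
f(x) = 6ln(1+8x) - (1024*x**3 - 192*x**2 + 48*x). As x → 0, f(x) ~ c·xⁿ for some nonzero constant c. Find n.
4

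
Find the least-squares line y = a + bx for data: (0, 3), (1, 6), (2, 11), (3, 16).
a = 12/5, b = 22/5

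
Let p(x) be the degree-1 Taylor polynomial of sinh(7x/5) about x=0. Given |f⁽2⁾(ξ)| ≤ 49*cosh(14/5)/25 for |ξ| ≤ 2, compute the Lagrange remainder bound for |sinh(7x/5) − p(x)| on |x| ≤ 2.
98*cosh(14/5)/25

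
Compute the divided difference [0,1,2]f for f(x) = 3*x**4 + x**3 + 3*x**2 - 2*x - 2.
27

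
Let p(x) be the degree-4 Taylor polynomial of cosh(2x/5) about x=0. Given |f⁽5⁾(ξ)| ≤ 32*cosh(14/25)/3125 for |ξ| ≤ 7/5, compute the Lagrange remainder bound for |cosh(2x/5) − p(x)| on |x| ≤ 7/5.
67228*cosh(14/25)/146484375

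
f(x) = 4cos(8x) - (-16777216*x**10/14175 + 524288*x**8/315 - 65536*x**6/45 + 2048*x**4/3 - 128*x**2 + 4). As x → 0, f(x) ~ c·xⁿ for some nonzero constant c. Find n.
12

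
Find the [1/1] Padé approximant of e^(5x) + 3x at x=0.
(103*x/16 + 1)/(1 - 25*x/16)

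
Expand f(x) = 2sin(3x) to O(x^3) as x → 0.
6*x + O(x**3)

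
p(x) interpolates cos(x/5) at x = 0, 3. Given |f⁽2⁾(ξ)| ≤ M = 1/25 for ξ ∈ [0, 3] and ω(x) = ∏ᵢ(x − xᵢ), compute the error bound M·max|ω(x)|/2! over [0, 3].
9/200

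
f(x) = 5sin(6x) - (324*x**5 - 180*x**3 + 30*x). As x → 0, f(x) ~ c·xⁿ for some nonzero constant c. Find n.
7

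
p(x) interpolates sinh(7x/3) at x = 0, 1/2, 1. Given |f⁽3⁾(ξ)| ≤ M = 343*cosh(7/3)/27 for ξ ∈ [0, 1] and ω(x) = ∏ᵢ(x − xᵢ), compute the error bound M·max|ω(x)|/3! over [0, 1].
343*sqrt(3)*cosh(7/3)/5832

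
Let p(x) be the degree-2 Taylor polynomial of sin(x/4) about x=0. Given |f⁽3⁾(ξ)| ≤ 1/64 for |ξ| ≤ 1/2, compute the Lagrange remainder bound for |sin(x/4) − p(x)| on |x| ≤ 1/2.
1/3072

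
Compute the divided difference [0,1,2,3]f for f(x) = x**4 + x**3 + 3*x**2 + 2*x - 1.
7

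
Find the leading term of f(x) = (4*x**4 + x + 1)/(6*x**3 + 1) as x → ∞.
2*x/3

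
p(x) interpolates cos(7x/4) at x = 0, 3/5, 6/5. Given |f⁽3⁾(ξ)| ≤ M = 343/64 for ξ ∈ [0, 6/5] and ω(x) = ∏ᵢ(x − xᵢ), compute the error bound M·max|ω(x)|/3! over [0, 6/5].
343*sqrt(3)/8000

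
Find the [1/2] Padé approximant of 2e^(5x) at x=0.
(10*x/3 + 2)/(25*x**2/6 - 10*x/3 + 1)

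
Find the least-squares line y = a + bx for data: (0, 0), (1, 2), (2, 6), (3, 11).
a = -4/5, b = 37/10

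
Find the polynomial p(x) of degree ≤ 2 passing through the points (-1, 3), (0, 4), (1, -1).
-3*x**2 - 2*x + 4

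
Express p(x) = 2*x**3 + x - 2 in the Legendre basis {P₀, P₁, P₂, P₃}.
(-2)P₀ + (11/5)P₁ + (4/5)P₃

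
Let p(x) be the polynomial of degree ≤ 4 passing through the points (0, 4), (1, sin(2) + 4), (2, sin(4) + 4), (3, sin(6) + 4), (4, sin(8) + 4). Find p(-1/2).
-105*sin(2)/32 + 189*sin(4)/64 + 35*sin(8)/128 - 45*sin(6)/32 + 4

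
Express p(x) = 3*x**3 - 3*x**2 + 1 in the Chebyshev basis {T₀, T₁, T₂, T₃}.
(-1/2)T₀ + (9/4)T₁ + (-3/2)T₂ + (3/4)T₃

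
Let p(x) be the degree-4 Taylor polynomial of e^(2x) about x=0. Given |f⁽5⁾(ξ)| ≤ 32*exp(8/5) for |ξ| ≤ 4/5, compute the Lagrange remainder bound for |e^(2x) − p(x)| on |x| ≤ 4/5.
4096*exp(8/5)/46875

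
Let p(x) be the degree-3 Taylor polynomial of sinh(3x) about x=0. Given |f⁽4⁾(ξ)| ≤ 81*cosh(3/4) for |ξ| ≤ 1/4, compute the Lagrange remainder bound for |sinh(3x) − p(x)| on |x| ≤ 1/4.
27*cosh(3/4)/2048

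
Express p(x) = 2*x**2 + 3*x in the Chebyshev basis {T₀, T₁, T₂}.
T₀ + (3)T₁ + T₂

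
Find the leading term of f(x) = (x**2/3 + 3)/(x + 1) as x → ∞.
x/3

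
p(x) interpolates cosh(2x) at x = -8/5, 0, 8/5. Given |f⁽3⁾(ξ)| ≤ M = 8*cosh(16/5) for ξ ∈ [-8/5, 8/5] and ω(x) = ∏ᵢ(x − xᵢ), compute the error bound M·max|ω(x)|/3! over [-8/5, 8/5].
4096*sqrt(3)*cosh(16/5)/3375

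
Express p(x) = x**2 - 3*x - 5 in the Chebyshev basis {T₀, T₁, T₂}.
(-9/2)T₀ + (-3)T₁ + (1/2)T₂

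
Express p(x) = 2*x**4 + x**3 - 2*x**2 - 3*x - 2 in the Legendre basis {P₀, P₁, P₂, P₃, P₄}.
(-34/15)P₀ + (-12/5)P₁ + (-4/21)P₂ + (2/5)P₃ + (16/35)P₄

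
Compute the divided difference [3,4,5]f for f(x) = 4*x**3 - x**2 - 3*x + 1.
47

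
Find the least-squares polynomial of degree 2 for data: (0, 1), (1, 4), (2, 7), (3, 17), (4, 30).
51/35 + (-43/70)x + (27/14)x²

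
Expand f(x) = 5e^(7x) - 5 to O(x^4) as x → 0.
35*x + 245*x**2/2 + 1715*x**3/6 + O(x**4)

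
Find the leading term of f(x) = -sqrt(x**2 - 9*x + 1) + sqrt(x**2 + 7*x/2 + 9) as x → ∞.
25/4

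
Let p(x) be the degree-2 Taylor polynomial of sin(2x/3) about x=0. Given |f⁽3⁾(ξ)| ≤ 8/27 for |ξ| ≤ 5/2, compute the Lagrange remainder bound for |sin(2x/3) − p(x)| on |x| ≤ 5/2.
125/162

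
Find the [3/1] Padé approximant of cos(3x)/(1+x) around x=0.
(27*x**3/8 - 99*x**2/28 - 27*x/28 + 1)/(x/28 + 1)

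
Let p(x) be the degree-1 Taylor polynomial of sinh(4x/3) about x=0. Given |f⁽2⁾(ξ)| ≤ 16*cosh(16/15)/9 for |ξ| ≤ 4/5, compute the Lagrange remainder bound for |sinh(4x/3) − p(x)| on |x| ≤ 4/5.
128*cosh(16/15)/225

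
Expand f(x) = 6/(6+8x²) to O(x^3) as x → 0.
1 - 4*x**2/3 + O(x**3)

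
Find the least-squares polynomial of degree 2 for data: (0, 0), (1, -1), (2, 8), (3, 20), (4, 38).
-19/35 + (-141/70)x + (41/14)x²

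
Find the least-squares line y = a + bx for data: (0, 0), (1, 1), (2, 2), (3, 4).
a = -1/5, b = 13/10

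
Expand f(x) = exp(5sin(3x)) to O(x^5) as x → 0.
1 + 15*x + 225*x**2/2 + 540*x**3 + 14175*x**4/8 + O(x**5)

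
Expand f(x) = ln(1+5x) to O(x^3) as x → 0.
5*x - 25*x**2/2 + O(x**3)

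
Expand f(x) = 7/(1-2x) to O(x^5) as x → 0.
7 + 14*x + 28*x**2 + 56*x**3 + 112*x**4 + O(x**5)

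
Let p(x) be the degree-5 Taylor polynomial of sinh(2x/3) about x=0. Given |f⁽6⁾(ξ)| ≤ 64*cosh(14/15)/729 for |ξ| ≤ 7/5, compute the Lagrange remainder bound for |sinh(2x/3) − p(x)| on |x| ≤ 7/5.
470596*cosh(14/15)/512578125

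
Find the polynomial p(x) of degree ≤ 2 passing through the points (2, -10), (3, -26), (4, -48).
-3*x**2 - x + 4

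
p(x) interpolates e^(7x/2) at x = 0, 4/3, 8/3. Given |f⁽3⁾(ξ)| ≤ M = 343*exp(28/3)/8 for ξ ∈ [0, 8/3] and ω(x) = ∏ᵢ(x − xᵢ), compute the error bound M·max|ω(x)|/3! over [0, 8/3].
2744*sqrt(3)*exp(28/3)/729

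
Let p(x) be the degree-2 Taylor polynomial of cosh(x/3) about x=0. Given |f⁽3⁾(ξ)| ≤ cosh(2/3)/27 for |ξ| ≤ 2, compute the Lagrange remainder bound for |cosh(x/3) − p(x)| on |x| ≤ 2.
4*cosh(2/3)/81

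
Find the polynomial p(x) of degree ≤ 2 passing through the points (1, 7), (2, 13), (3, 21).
x**2 + 3*x + 3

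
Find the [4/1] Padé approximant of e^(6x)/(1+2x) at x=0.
(378*x**4/55 + 72*x**3/11 + 342*x**2/55 + 168*x/55 + 1)/(1 - 52*x/55)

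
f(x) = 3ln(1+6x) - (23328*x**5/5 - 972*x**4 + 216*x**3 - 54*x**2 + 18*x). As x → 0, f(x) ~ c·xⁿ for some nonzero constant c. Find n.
6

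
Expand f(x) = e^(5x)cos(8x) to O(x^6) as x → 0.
1 + 5*x - 39*x**2/2 - 835*x**3/6 - 4879*x**4/24 + 5105*x**5/24 + O(x**6)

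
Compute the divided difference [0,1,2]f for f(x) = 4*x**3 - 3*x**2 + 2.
9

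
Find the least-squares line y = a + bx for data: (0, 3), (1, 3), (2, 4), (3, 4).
a = 29/10, b = 2/5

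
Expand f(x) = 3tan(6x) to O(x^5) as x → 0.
18*x + 216*x**3 + O(x**5)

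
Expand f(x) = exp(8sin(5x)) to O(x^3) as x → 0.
1 + 40*x + 800*x**2 + O(x**3)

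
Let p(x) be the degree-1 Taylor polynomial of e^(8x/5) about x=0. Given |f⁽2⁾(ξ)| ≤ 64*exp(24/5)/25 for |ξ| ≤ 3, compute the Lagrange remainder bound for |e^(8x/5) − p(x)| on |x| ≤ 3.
288*exp(24/5)/25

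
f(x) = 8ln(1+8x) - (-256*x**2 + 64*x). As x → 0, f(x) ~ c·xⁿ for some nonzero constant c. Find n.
3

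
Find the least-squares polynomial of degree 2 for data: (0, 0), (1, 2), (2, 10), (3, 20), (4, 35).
-1/5 + (4/5)x + (2)x²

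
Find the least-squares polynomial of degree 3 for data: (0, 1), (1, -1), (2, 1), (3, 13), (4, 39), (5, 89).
8/9 + (-467/378)x + (-179/126)x² + (28/27)x³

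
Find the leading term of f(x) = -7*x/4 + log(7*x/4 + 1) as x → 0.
-49*x**2/32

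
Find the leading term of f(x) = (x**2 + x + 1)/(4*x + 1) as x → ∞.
x/4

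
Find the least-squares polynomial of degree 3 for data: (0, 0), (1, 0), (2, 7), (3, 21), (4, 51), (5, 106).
-5/14 + (167/84)x + (-11/7)x² + (13/12)x³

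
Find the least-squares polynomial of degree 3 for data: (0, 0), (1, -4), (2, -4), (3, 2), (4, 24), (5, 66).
-8/63 + (-461/189)x + (-247/126)x² + (55/54)x³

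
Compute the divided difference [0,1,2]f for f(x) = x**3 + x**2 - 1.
4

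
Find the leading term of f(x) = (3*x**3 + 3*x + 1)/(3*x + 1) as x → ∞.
x**2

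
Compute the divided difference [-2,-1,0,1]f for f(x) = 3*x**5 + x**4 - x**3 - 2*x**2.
12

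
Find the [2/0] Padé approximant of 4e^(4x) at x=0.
32*x**2 + 16*x + 4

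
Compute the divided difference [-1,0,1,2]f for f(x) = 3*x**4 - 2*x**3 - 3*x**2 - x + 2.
4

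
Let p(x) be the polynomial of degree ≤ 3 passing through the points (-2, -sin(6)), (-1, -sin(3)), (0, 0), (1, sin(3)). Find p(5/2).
35*sin(6)/16 - 15*sin(3)/8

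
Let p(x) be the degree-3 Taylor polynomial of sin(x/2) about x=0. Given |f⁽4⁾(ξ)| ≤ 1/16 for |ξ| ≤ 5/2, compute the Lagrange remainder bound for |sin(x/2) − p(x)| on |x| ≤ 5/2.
625/6144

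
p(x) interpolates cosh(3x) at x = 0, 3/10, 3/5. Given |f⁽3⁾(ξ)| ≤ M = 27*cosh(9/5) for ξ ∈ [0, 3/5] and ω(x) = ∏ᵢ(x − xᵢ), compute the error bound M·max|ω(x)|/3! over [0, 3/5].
27*sqrt(3)*cosh(9/5)/1000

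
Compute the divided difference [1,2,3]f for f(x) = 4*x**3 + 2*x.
24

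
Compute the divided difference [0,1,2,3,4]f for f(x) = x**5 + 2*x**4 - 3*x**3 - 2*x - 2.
12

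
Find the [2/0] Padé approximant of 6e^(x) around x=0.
3*x**2 + 6*x + 6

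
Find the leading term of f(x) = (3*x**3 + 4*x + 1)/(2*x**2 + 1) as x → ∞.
3*x/2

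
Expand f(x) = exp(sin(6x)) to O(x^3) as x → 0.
1 + 6*x + 18*x**2 + O(x**3)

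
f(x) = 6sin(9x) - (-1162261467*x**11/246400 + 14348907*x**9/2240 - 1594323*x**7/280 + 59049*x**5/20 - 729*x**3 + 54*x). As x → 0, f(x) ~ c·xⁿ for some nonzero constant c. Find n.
13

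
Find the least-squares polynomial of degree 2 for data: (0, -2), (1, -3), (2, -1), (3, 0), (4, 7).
-13/7 + (-153/70)x + (15/14)x²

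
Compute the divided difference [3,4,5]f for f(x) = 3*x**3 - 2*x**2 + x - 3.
34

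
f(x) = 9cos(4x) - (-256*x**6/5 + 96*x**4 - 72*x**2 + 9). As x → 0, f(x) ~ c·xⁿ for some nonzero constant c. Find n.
8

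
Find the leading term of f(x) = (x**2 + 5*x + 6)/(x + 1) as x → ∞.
x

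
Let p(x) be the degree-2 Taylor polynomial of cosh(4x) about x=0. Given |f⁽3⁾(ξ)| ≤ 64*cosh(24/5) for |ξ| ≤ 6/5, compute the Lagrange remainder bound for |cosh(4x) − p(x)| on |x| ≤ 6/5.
2304*cosh(24/5)/125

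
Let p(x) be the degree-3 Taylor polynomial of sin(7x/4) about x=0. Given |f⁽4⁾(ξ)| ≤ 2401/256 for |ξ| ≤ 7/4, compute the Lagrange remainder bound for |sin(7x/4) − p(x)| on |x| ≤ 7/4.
5764801/1572864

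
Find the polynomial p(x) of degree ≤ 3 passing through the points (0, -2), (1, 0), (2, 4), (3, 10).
x**2 + x - 2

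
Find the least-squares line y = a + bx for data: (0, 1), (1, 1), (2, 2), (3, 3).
a = 7/10, b = 7/10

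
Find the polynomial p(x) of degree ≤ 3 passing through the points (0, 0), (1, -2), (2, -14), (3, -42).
-x**3 - 2*x**2 + x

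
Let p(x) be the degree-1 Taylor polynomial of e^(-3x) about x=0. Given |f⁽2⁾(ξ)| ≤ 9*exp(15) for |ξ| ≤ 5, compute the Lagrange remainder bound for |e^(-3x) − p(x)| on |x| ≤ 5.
225*exp(15)/2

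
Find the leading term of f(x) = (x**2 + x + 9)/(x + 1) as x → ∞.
x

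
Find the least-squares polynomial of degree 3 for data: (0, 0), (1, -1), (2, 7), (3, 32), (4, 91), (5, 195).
-1/6 + (169/252)x + (-127/42)x² + (77/36)x³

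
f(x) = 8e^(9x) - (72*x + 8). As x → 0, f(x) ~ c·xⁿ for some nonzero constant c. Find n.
2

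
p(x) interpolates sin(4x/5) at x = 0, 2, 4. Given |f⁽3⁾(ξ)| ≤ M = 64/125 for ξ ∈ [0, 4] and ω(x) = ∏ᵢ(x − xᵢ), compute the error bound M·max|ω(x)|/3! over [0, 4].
512*sqrt(3)/3375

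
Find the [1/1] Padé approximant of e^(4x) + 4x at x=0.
(7*x + 1)/(1 - x)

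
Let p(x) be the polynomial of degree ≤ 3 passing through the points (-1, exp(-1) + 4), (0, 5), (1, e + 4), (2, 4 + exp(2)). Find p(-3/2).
(35 + e*(-5*exp(2) + 29 + 21*e))*exp(-1)/16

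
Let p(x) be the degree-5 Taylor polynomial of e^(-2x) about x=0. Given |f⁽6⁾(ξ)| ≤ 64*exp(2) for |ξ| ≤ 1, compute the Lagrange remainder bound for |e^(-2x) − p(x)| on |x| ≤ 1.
4*exp(2)/45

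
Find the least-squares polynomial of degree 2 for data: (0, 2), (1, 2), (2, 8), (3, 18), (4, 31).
59/35 + (-41/35)x + (15/7)x²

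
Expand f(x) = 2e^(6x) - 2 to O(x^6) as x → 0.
12*x + 36*x**2 + 72*x**3 + 108*x**4 + 648*x**5/5 + O(x**6)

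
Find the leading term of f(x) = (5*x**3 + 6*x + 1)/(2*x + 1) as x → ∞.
5*x**2/2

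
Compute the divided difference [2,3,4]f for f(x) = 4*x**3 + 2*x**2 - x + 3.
38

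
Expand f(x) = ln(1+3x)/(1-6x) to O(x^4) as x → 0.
3*x + 27*x**2/2 + 90*x**3 + O(x**4)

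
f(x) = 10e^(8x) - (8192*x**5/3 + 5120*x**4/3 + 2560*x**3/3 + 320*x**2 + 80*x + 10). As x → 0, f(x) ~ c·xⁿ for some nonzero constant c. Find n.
6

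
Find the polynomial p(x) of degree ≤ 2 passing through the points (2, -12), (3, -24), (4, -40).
-2*x**2 - 2*x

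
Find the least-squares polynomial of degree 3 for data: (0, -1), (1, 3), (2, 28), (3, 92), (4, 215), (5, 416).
-22/21 + (7/18)x + (53/84)x² + (115/36)x³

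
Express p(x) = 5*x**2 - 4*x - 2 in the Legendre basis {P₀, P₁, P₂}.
(-1/3)P₀ + (-4)P₁ + (10/3)P₂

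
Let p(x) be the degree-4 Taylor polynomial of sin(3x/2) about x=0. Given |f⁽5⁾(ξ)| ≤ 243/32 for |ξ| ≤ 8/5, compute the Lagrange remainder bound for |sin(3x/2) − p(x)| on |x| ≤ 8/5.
10368/15625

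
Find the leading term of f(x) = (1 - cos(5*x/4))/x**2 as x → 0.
25/32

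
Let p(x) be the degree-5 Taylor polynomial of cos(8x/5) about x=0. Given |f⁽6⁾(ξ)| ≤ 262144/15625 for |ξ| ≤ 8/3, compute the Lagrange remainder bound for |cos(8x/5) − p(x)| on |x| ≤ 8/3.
4294967296/512578125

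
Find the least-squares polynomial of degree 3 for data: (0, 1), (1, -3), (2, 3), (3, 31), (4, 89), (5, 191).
61/63 + (-1031/189)x + (-37/126)x² + (97/54)x³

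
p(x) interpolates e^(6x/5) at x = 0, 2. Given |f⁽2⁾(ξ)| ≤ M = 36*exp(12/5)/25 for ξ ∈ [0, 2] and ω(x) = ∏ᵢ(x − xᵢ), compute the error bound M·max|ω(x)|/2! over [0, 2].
18*exp(12/5)/25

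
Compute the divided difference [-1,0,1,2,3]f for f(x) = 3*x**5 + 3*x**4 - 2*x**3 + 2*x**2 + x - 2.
18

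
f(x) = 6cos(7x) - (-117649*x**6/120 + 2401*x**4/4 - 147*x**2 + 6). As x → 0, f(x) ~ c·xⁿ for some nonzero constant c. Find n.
8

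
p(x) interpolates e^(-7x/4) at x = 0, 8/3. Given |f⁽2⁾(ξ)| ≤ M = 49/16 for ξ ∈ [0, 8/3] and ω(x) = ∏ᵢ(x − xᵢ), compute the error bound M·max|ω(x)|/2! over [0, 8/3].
49/18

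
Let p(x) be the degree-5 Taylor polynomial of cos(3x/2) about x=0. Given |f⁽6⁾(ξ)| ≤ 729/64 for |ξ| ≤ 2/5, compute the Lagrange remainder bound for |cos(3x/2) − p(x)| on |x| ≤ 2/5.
81/1250000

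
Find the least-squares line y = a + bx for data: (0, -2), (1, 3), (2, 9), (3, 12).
a = -17/10, b = 24/5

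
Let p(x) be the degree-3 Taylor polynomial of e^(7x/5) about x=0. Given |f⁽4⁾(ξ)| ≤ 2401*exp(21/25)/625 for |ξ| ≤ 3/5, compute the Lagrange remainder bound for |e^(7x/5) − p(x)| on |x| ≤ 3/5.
64827*exp(21/25)/3125000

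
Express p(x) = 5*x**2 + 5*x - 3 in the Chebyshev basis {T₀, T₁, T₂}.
(-1/2)T₀ + (5)T₁ + (5/2)T₂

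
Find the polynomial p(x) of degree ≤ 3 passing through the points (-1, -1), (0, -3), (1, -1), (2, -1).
-x**3 + 2*x**2 + x - 3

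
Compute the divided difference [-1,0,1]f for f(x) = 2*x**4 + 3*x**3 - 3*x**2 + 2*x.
-1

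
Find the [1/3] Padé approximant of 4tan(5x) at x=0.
20*x/(1 - 25*x**2/3)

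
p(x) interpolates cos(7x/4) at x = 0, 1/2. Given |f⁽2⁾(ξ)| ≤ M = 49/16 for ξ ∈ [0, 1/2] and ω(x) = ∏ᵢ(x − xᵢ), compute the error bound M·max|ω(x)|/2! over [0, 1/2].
49/512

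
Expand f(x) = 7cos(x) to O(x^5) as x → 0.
7 - 7*x**2/2 + 7*x**4/24 + O(x**5)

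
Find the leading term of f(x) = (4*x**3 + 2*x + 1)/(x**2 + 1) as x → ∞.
4*x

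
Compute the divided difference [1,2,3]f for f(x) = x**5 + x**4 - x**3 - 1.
109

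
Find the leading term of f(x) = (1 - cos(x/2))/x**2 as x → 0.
1/8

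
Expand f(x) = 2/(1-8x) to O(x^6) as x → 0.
2 + 16*x + 128*x**2 + 1024*x**3 + 8192*x**4 + 65536*x**5 + O(x**6)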